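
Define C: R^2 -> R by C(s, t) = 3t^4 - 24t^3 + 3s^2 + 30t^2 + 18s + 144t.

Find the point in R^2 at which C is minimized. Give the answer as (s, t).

(-3, -1)

C(s,t) separates as P(s) + Q(t), so its minimum is min P + min Q.
P'(s) = 6s + 18 vanishes at s ∈ {-3}; Q'(t) = 12(t - 4)(t - 3)(t + 1) vanishes at t ∈ {-1, 3, 4}.
Local minima of P (where P''>0): P(-3)=-27. Local minima of Q: Q(-1)=-87, Q(4)=288.
So the global minimum of C is P(-3) + Q(-1) = -27 − 87 = -114, attained at (-3, -1).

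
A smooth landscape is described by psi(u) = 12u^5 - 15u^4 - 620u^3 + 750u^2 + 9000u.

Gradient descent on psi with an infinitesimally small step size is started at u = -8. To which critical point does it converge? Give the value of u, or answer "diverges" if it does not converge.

diverges

psi'(u) = 60(u - 5)(u - 3)(u + 2)(u + 5), so psi'(-8) = 154440.
Gradient descent moves in the -psi' direction, i.e. u is decreasing.
There is no critical point below u=-8, and psi' keeps the same sign, so the iterate runs off to −∞.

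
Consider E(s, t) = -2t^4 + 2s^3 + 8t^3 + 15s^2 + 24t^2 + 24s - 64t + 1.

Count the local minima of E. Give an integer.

E separates as a function of s plus a function of t, so ∇E=0 decouples.
∂E/∂s = 6(s + 1)(s + 4) = 0 at s ∈ {-4, -1}; ∂E/∂t = -8(t - 4)(t - 1)(t + 2) = 0 at t ∈ {-2, 1, 4}.
The Hessian is diagonal: diag(E_ss, E_tt). Second derivatives: E_ss(-4)=-18, E_ss(-1)=18; E_tt(-2)=-144, E_tt(1)=72, E_tt(4)=-144.
Local minima occur where both diagonal entries positive: (-1, 1). Count: 1.

1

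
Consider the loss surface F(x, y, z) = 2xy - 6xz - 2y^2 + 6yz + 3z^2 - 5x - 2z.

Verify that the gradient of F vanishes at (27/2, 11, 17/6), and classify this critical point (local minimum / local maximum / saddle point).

∇F = (2y - 6z - 5, 2x - 4y + 6z, -6x + 6y + 6z - 2); substituting (27/2, 11, 17/6) gives ∇F = (0, 0, 0), so (27/2, 11, 17/6) is indeed a critical point.
The Hessian is constant: H = [[0, 2, -6], [2, -4, 6], [-6, 6, 6]].
Leading principal minors: Δ₁ = 0, Δ₂ = -4, Δ₃ = -24.
The minors fit neither the all-positive nor the alternating-sign pattern, so H is indefinite: a saddle point.

saddle point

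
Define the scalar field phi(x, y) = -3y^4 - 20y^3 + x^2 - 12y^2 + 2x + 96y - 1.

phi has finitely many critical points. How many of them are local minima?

phi separates as a function of x plus a function of y, so ∇phi=0 decouples.
∂phi/∂x = 2(x + 1) = 0 at x ∈ {-1}; ∂phi/∂y = -12(y - 1)(y + 2)(y + 4) = 0 at y ∈ {-4, -2, 1}.
The Hessian is diagonal: diag(phi_xx, phi_yy). Second derivatives: phi_xx(-1)=2; phi_yy(-4)=-120, phi_yy(-2)=72, phi_yy(1)=-180.
Local minima occur where both diagonal entries positive: (-1, -2). Count: 1.

1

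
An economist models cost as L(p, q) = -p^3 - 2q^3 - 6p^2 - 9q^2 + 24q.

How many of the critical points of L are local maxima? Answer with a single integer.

1

L separates as a function of p plus a function of q, so ∇L=0 decouples.
∂L/∂p = -3p(p + 4) = 0 at p ∈ {-4, 0}; ∂L/∂q = -6(q - 1)(q + 4) = 0 at q ∈ {-4, 1}.
The Hessian is diagonal: diag(L_pp, L_qq). Second derivatives: L_pp(-4)=12, L_pp(0)=-12; L_qq(-4)=30, L_qq(1)=-30.
Local maxima occur where both diagonal entries negative: (0, 1). Count: 1.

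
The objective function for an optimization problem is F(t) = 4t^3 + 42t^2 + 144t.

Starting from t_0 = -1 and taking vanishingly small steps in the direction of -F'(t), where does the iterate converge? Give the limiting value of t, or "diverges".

F'(t) = 12(t + 3)(t + 4), so F'(-1) = 72.
Gradient descent moves in the -F' direction, i.e. t is decreasing.
The nearest critical point in that direction is t = -3, where F'' = 12 > 0 (a local minimum). The iterate converges there.

-3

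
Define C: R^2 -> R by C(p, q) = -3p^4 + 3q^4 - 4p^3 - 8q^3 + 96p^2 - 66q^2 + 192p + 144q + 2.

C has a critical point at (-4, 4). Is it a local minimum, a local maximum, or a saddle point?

The mixed partial ∂²C/∂p∂q is 0, so the Hessian at any point is diag(C_pp, C_qq) = diag(12(-3p^2 - 2p + 16), 12(3q^2 - 4q - 11)).
At (-4, 4): H = diag(-288, 252).
The eigenvalues have opposite signs, so H is indefinite: a saddle point.

saddle point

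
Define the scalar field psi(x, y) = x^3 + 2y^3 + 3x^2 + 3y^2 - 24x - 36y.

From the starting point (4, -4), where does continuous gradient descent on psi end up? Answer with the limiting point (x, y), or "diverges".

diverges

psi is separable, so gradient descent decouples: x follows -∂psi/∂x, y follows -∂psi/∂y.
∂psi/∂x = 3(x - 2)(x + 4); at x=4 this is 48, so x decreases.
∂psi/∂y = 6(y - 2)(y + 3); at y=-4 this is 36, so y decreases.
The y-coordinate has no critical point in that direction and runs off to infinity.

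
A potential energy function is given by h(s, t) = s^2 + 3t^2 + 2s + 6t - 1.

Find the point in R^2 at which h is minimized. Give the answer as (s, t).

h(s,t) separates as P(s) + Q(t) − 1, so its minimum is min P + min Q − 1.
P'(s) = 2s + 2 vanishes at s ∈ {-1}; Q'(t) = 6(t + 1) vanishes at t ∈ {-1}.
Local minima of P (where P''>0): P(-1)=-1. Local minima of Q: Q(-1)=-3.
So the global minimum of h is P(-1) + Q(-1) − 1 = -1 − 3 − 1 = -5, attained at (-1, -1).

(-1, -1)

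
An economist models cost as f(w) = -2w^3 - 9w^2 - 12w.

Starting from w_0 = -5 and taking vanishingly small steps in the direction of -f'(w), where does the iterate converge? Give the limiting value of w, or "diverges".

-2

f'(w) = -6(w + 1)(w + 2), so f'(-5) = -72.
Gradient descent moves in the -f' direction, i.e. w is increasing.
The nearest critical point in that direction is w = -2, where f'' = 6 > 0 (a local minimum). The iterate converges there.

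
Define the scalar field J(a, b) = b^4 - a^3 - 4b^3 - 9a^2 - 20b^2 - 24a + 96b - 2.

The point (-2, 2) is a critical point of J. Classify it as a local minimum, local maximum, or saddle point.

The mixed partial ∂²J/∂a∂b is 0, so the Hessian at any point is diag(J_aa, J_bb) = diag(-6(a + 3), 4(3b^2 - 6b - 10)).
At (-2, 2): H = diag(-6, -40).
Both eigenvalues are negative, so H is negative definite: a local maximum.

local maximum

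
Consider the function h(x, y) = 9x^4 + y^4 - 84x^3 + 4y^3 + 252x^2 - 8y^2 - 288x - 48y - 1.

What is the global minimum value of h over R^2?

h(x,y) separates as P(x) + Q(y) − 1, so its minimum is min P + min Q − 1.
P'(x) = 36(x - 4)(x - 2)(x - 1) vanishes at x ∈ {1, 2, 4}; Q'(y) = 4(y - 2)(y + 2)(y + 3) vanishes at y ∈ {-3, -2, 2}.
Local minima of P (where P''>0): P(1)=-111, P(4)=-192. Local minima of Q: Q(-3)=45, Q(2)=-80.
So the global minimum of h is P(4) + Q(2) − 1 = -192 − 80 − 1 = -273, attained at (4, 2).

-273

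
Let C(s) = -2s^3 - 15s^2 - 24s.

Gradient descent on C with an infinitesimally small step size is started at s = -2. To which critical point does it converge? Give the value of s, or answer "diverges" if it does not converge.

C'(s) = -6(s + 1)(s + 4), so C'(-2) = 12.
Gradient descent moves in the -C' direction, i.e. s is decreasing.
The nearest critical point in that direction is s = -4, where C'' = 18 > 0 (a local minimum). The iterate converges there.

-4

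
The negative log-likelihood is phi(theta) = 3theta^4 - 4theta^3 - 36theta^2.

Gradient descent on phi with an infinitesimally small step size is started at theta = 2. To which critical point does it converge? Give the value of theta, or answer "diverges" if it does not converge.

phi'(theta) = 12theta(theta - 3)(theta + 2), so phi'(2) = -96.
Gradient descent moves in the -phi' direction, i.e. theta is increasing.
The nearest critical point in that direction is theta = 3, where phi'' = 180 > 0 (a local minimum). The iterate converges there.

3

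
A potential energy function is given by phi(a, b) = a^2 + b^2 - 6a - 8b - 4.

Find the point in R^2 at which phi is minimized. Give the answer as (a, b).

(3, 4)

phi(a,b) separates as P(a) + Q(b) − 4, so its minimum is min P + min Q − 4.
P'(a) = 2a - 6 vanishes at a ∈ {3}; Q'(b) = 2b - 8 vanishes at b ∈ {4}.
Local minima of P (where P''>0): P(3)=-9. Local minima of Q: Q(4)=-16.
So the global minimum of phi is P(3) + Q(4) − 4 = -9 − 16 − 4 = -29, attained at (3, 4).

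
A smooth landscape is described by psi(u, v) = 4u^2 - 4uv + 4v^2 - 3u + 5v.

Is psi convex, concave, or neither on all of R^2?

psi is quadratic, so its Hessian is the constant matrix H = [[8, -4], [-4, 8]].
det(H) = 48, tr(H) = 16.
det(H) > 0 and tr(H) > 0, so H is positive definite everywhere: convex.

convex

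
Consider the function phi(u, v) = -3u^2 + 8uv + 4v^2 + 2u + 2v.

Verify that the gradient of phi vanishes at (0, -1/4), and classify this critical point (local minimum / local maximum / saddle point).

saddle point

∇phi = (-6u + 8v + 2, 8u + 8v + 2); substituting (0, -1/4) gives ∇phi = (0, 0), so (0, -1/4) is indeed a critical point.
The Hessian of phi is constant: H = [[-6, 8], [8, 8]].
det(H) = (-6)·8 − 8² = -112.
Since det(H) < 0, H is indefinite and the critical point is a saddle point.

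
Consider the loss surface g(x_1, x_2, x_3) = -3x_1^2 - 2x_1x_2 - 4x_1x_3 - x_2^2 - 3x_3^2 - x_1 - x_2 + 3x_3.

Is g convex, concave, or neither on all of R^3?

concave

g is quadratic, so its Hessian is the constant matrix H = [[-6, -2, -4], [-2, -2, 0], [-4, 0, -6]].
Leading principal minors: -6, 8, -16.
Signs alternate −, +, − ⇒ H ≺ 0 ⇒ concave.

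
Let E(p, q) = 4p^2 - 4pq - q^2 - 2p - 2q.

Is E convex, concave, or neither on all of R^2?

neither

E is quadratic, so its Hessian is the constant matrix H = [[8, -4], [-4, -2]].
det(H) = -32, tr(H) = 6.
det(H) < 0, so H is indefinite: neither convex nor concave.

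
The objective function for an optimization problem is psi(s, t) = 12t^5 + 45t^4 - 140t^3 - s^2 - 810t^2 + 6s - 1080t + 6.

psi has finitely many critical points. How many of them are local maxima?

psi separates as a function of s plus a function of t, so ∇psi=0 decouples.
∂psi/∂s = -2(s - 3) = 0 at s ∈ {3}; ∂psi/∂t = 60(t - 3)(t + 1)(t + 2)(t + 3) = 0 at t ∈ {-3, -2, -1, 3}.
The Hessian is diagonal: diag(psi_ss, psi_tt). Second derivatives: psi_ss(3)=-2; psi_tt(-3)=-720, psi_tt(-2)=300, psi_tt(-1)=-480, psi_tt(3)=7200.
Local maxima occur where both diagonal entries negative: (3, -3), (3, -1). Count: 2.

2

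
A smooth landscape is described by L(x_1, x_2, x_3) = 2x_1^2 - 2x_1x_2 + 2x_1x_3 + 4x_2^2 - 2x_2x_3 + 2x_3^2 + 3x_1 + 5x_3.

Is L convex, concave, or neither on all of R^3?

convex

L is quadratic, so its Hessian is the constant matrix H = [[4, -2, 2], [-2, 8, -2], [2, -2, 4]].
Leading principal minors: 4, 28, 80.
All positive ⇒ H ≻ 0 ⇒ convex.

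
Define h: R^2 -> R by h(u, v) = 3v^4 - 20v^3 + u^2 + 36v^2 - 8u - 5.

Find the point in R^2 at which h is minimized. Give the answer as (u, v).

h(u,v) separates as P(u) + Q(v) − 5, so its minimum is min P + min Q − 5.
P'(u) = 2u - 8 vanishes at u ∈ {4}; Q'(v) = 12v(v - 3)(v - 2) vanishes at v ∈ {0, 2, 3}.
Local minima of P (where P''>0): P(4)=-16. Local minima of Q: Q(0)=0, Q(3)=27.
So the global minimum of h is P(4) + Q(0) − 5 = -16 + 0 − 5 = -21, attained at (4, 0).

(4, 0)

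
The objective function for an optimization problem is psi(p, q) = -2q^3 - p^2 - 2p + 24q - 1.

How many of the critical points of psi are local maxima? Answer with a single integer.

psi separates as a function of p plus a function of q, so ∇psi=0 decouples.
∂psi/∂p = -2(p + 1) = 0 at p ∈ {-1}; ∂psi/∂q = -6(q - 2)(q + 2) = 0 at q ∈ {-2, 2}.
The Hessian is diagonal: diag(psi_pp, psi_qq). Second derivatives: psi_pp(-1)=-2; psi_qq(-2)=24, psi_qq(2)=-24.
Local maxima occur where both diagonal entries negative: (-1, 2). Count: 1.

1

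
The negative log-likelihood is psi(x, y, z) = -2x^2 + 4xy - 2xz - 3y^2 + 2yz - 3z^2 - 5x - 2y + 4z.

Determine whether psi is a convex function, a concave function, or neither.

psi is quadratic, so its Hessian is the constant matrix H = [[-4, 4, -2], [4, -6, 2], [-2, 2, -6]].
Leading principal minors: -4, 8, -40.
Signs alternate −, +, − ⇒ H ≺ 0 ⇒ concave.

concave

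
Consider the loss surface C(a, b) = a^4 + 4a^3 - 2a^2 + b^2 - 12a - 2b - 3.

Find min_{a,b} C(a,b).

-13

C(a,b) separates as P(a) + Q(b) − 3, so its minimum is min P + min Q − 3.
P'(a) = 4(a - 1)(a + 1)(a + 3) vanishes at a ∈ {-3, -1, 1}; Q'(b) = 2b - 2 vanishes at b ∈ {1}.
Local minima of P (where P''>0): P(-3)=-9, P(1)=-9. Local minima of Q: Q(1)=-1.
So the global minimum of C is P(-3) + Q(1) − 3 = -9 − 1 − 3 = -13, attained at (-3, 1).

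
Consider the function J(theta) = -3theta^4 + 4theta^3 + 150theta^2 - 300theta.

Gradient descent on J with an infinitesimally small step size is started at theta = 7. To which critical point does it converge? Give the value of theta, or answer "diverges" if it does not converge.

J'(theta) = -12(theta - 5)(theta - 1)(theta + 5), so J'(7) = -1728.
Gradient descent moves in the -J' direction, i.e. theta is increasing.
There is no critical point above theta=7, and J' keeps the same sign, so the iterate runs off to +∞.

diverges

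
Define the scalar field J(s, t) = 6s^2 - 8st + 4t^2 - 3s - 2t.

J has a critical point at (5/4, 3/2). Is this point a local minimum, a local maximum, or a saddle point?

The Hessian of J is constant: H = [[12, -8], [-8, 8]].
det(H) = 12·8 − (-8)² = 32.
det(H) > 0 and tr(H) = 20 > 0, so H is positive definite and the point is a local minimum.

local minimum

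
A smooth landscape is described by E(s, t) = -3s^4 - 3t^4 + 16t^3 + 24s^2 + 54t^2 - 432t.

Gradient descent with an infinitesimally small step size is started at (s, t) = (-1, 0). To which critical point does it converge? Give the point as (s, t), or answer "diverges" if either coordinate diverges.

(0, 3)

E is separable, so gradient descent decouples: s follows -∂E/∂s, t follows -∂E/∂t.
∂E/∂s = -12s(s - 2)(s + 2); at s=-1 this is -36, so s increases.
∂E/∂t = -12(t - 4)(t - 3)(t + 3); at t=0 this is -432, so t increases.
s converges to its nearest critical value 0 (a local min of the s-part); t converges to 3. The iterate converges to (0, 3).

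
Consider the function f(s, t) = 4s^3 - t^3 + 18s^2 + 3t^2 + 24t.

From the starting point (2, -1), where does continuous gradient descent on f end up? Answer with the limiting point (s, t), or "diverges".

(0, -2)

f is separable, so gradient descent decouples: s follows -∂f/∂s, t follows -∂f/∂t.
∂f/∂s = 12s(s + 3); at s=2 this is 120, so s decreases.
∂f/∂t = -3(t - 4)(t + 2); at t=-1 this is 15, so t decreases.
s converges to its nearest critical value 0 (a local min of the s-part); t converges to -2. The iterate converges to (0, -2).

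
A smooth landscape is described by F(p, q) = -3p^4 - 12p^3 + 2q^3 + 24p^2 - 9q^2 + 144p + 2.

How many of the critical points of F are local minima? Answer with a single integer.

F separates as a function of p plus a function of q, so ∇F=0 decouples.
∂F/∂p = -12(p - 2)(p + 2)(p + 3) = 0 at p ∈ {-3, -2, 2}; ∂F/∂q = 6q(q - 3) = 0 at q ∈ {0, 3}.
The Hessian is diagonal: diag(F_pp, F_qq). Second derivatives: F_pp(-3)=-60, F_pp(-2)=48, F_pp(2)=-240; F_qq(0)=-18, F_qq(3)=18.
Local minima occur where both diagonal entries positive: (-2, 3). Count: 1.

1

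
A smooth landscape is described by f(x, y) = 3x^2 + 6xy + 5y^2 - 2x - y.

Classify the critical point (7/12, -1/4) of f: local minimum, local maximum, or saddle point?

local minimum

The Hessian of f is constant: H = [[6, 6], [6, 10]].
det(H) = 6·10 − 6² = 24.
det(H) > 0 and tr(H) = 16 > 0, so H is positive definite and the point is a local minimum.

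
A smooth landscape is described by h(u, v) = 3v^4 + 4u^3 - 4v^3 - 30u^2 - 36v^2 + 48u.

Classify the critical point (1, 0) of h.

The mixed partial ∂²h/∂u∂v is 0, so the Hessian at any point is diag(h_uu, h_vv) = diag(12(2u - 5), 12(3v^2 - 2v - 6)).
At (1, 0): H = diag(-36, -72).
Both eigenvalues are negative, so H is negative definite: a local maximum.

local maximum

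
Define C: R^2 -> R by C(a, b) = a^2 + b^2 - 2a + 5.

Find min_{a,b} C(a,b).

C(a,b) separates as P(a) + Q(b) + 5, so its minimum is min P + min Q + 5.
P'(a) = 2a - 2 vanishes at a ∈ {1}; Q'(b) = 2b vanishes at b ∈ {0}.
Local minima of P (where P''>0): P(1)=-1. Local minima of Q: Q(0)=0.
So the global minimum of C is P(1) + Q(0) + 5 = -1 + 0 + 5 = 4, attained at (1, 0).

4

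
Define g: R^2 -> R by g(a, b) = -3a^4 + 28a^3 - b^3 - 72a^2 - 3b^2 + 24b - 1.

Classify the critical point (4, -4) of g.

The mixed partial ∂²g/∂a∂b is 0, so the Hessian at any point is diag(g_aa, g_bb) = diag(12(-3a^2 + 14a - 12), -6(b + 1)).
At (4, -4): H = diag(-48, 18).
The eigenvalues have opposite signs, so H is indefinite: a saddle point.

saddle point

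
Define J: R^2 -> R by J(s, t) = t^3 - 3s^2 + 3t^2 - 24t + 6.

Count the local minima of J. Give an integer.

J separates as a function of s plus a function of t, so ∇J=0 decouples.
∂J/∂s = -6s = 0 at s ∈ {0}; ∂J/∂t = 3(t - 2)(t + 4) = 0 at t ∈ {-4, 2}.
The Hessian is diagonal: diag(J_ss, J_tt). Second derivatives: J_ss(0)=-6; J_tt(-4)=-18, J_tt(2)=18.
Local minima occur where both diagonal entries positive: none. Count: 0.

0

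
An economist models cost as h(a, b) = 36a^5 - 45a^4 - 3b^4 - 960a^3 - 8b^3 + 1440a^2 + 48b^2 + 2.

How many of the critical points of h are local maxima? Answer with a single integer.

4

h separates as a function of a plus a function of b, so ∇h=0 decouples.
∂h/∂a = 180a(a - 4)(a - 1)(a + 4) = 0 at a ∈ {-4, 0, 1, 4}; ∂h/∂b = -12b(b - 2)(b + 4) = 0 at b ∈ {-4, 0, 2}.
The Hessian is diagonal: diag(h_aa, h_bb). Second derivatives: h_aa(-4)=-28800, h_aa(0)=2880, h_aa(1)=-2700, h_aa(4)=17280; h_bb(-4)=-288, h_bb(0)=96, h_bb(2)=-144.
Local maxima occur where both diagonal entries negative: (-4, -4), (-4, 2), (1, -4), (1, 2). Count: 4.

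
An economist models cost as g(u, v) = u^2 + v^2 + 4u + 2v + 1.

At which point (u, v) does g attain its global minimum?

g(u,v) separates as P(u) + Q(v) + 1, so its minimum is min P + min Q + 1.
P'(u) = 2u + 4 vanishes at u ∈ {-2}; Q'(v) = 2v + 2 vanishes at v ∈ {-1}.
Local minima of P (where P''>0): P(-2)=-4. Local minima of Q: Q(-1)=-1.
So the global minimum of g is P(-2) + Q(-1) + 1 = -4 − 1 + 1 = -4, attained at (-2, -1).

(-2, -1)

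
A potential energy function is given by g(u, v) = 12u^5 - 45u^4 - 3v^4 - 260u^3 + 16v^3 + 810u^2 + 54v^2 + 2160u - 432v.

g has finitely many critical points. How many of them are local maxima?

4

g separates as a function of u plus a function of v, so ∇g=0 decouples.
∂g/∂u = 60(u - 4)(u - 3)(u + 1)(u + 3) = 0 at u ∈ {-3, -1, 3, 4}; ∂g/∂v = -12(v - 4)(v - 3)(v + 3) = 0 at v ∈ {-3, 3, 4}.
The Hessian is diagonal: diag(g_uu, g_vv). Second derivatives: g_uu(-3)=-5040, g_uu(-1)=2400, g_uu(3)=-1440, g_uu(4)=2100; g_vv(-3)=-504, g_vv(3)=72, g_vv(4)=-84.
Local maxima occur where both diagonal entries negative: (-3, -3), (-3, 4), (3, -3), (3, 4). Count: 4.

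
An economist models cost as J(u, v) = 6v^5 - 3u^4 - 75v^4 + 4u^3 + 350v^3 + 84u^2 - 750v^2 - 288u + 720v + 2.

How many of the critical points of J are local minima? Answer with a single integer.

2

J separates as a function of u plus a function of v, so ∇J=0 decouples.
∂J/∂u = -12(u - 3)(u - 2)(u + 4) = 0 at u ∈ {-4, 2, 3}; ∂J/∂v = 30(v - 4)(v - 3)(v - 2)(v - 1) = 0 at v ∈ {1, 2, 3, 4}.
The Hessian is diagonal: diag(J_uu, J_vv). Second derivatives: J_uu(-4)=-504, J_uu(2)=72, J_uu(3)=-84; J_vv(1)=-180, J_vv(2)=60, J_vv(3)=-60, J_vv(4)=180.
Local minima occur where both diagonal entries positive: (2, 2), (2, 4). Count: 2.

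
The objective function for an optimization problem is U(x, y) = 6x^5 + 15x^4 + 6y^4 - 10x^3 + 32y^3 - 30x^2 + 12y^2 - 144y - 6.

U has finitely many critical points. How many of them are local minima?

4

U separates as a function of x plus a function of y, so ∇U=0 decouples.
∂U/∂x = 30x(x - 1)(x + 1)(x + 2) = 0 at x ∈ {-2, -1, 0, 1}; ∂U/∂y = 24(y - 1)(y + 2)(y + 3) = 0 at y ∈ {-3, -2, 1}.
The Hessian is diagonal: diag(U_xx, U_yy). Second derivatives: U_xx(-2)=-180, U_xx(-1)=60, U_xx(0)=-60, U_xx(1)=180; U_yy(-3)=96, U_yy(-2)=-72, U_yy(1)=288.
Local minima occur where both diagonal entries positive: (-1, -3), (-1, 1), (1, -3), (1, 1). Count: 4.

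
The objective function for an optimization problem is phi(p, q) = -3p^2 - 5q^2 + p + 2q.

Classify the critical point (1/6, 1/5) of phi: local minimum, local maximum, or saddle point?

The Hessian of phi is constant: H = [[-6, 0], [0, -10]].
det(H) = (-6)·(-10) − 0² = 60.
det(H) > 0 and tr(H) = -16 < 0, so H is negative definite and the point is a local maximum.

local maximum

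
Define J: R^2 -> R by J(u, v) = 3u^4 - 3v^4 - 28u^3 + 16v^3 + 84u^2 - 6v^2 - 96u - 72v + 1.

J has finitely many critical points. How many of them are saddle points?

J separates as a function of u plus a function of v, so ∇J=0 decouples.
∂J/∂u = 12(u - 4)(u - 2)(u - 1) = 0 at u ∈ {1, 2, 4}; ∂J/∂v = -12(v - 3)(v - 2)(v + 1) = 0 at v ∈ {-1, 2, 3}.
The Hessian is diagonal: diag(J_uu, J_vv). Second derivatives: J_uu(1)=36, J_uu(2)=-24, J_uu(4)=72; J_vv(-1)=-144, J_vv(2)=36, J_vv(3)=-48.
Saddle points occur where the two diagonal entries have opposite signs: (1, -1), (1, 3), (2, 2), (4, -1), (4, 3). Count: 5.

5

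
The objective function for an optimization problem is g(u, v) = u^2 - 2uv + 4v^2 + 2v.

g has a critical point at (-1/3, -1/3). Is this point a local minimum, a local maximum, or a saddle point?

local minimum

The Hessian of g is constant: H = [[2, -2], [-2, 8]].
det(H) = 2·8 − (-2)² = 12.
det(H) > 0 and tr(H) = 10 > 0, so H is positive definite and the point is a local minimum.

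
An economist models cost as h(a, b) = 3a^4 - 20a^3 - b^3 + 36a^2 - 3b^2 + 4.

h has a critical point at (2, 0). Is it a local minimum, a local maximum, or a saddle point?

local maximum

The mixed partial ∂²h/∂a∂b is 0, so the Hessian at any point is diag(h_aa, h_bb) = diag(12(3a^2 - 10a + 6), -6(b + 1)).
At (2, 0): H = diag(-24, -6).
Both eigenvalues are negative, so H is negative definite: a local maximum.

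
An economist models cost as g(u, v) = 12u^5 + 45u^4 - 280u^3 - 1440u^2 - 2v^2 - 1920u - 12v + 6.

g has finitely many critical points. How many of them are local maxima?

2

g separates as a function of u plus a function of v, so ∇g=0 decouples.
∂g/∂u = 60(u - 4)(u + 1)(u + 2)(u + 4) = 0 at u ∈ {-4, -2, -1, 4}; ∂g/∂v = -4(v + 3) = 0 at v ∈ {-3}.
The Hessian is diagonal: diag(g_uu, g_vv). Second derivatives: g_uu(-4)=-2880, g_uu(-2)=720, g_uu(-1)=-900, g_uu(4)=14400; g_vv(-3)=-4.
Local maxima occur where both diagonal entries negative: (-4, -3), (-1, -3). Count: 2.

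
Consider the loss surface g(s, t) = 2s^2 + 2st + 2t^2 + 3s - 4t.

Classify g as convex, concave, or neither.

convex

g is quadratic, so its Hessian is the constant matrix H = [[4, 2], [2, 4]].
det(H) = 12, tr(H) = 8.
det(H) > 0 and tr(H) > 0, so H is positive definite everywhere: convex.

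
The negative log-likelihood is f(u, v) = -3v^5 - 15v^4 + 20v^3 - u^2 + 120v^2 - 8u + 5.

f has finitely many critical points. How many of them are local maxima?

f separates as a function of u plus a function of v, so ∇f=0 decouples.
∂f/∂u = -2(u + 4) = 0 at u ∈ {-4}; ∂f/∂v = -15v(v - 2)(v + 2)(v + 4) = 0 at v ∈ {-4, -2, 0, 2}.
The Hessian is diagonal: diag(f_uu, f_vv). Second derivatives: f_uu(-4)=-2; f_vv(-4)=720, f_vv(-2)=-240, f_vv(0)=240, f_vv(2)=-720.
Local maxima occur where both diagonal entries negative: (-4, -2), (-4, 2). Count: 2.

2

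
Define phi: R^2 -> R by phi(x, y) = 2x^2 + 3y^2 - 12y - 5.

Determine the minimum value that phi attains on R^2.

-17

phi(x,y) separates as P(x) + Q(y) − 5, so its minimum is min P + min Q − 5.
P'(x) = 4x vanishes at x ∈ {0}; Q'(y) = 6y - 12 vanishes at y ∈ {2}.
Local minima of P (where P''>0): P(0)=0. Local minima of Q: Q(2)=-12.
So the global minimum of phi is P(0) + Q(2) − 5 = 0 − 12 − 5 = -17, attained at (0, 2).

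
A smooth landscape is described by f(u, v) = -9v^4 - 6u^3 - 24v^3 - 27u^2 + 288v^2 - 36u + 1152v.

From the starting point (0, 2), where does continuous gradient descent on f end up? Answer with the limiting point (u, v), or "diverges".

diverges

f is separable, so gradient descent decouples: u follows -∂f/∂u, v follows -∂f/∂v.
∂f/∂u = -18(u + 1)(u + 2); at u=0 this is -36, so u increases.
∂f/∂v = -36(v - 4)(v + 2)(v + 4); at v=2 this is 1728, so v decreases.
The u-coordinate has no critical point in that direction and runs off to infinity.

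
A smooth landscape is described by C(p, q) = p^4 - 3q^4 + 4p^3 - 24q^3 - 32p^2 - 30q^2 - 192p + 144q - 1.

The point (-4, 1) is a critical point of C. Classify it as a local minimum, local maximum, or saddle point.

saddle point

The mixed partial ∂²C/∂p∂q is 0, so the Hessian at any point is diag(C_pp, C_qq) = diag(4(3p^2 + 6p - 16), -12(3q^2 + 12q + 5)).
At (-4, 1): H = diag(32, -240).
The eigenvalues have opposite signs, so H is indefinite: a saddle point.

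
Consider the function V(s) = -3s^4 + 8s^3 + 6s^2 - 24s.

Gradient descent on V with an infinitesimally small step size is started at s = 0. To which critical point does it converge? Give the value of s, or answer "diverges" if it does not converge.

1

V'(s) = -12(s - 2)(s - 1)(s + 1), so V'(0) = -24.
Gradient descent moves in the -V' direction, i.e. s is increasing.
The nearest critical point in that direction is s = 1, where V'' = 24 > 0 (a local minimum). The iterate converges there.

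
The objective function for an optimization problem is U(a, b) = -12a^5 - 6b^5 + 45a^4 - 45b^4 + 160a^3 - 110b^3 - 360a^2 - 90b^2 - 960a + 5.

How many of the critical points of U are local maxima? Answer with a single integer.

U separates as a function of a plus a function of b, so ∇U=0 decouples.
∂U/∂a = -60(a - 4)(a - 2)(a + 1)(a + 2) = 0 at a ∈ {-2, -1, 2, 4}; ∂U/∂b = -30b(b + 1)(b + 2)(b + 3) = 0 at b ∈ {-3, -2, -1, 0}.
The Hessian is diagonal: diag(U_aa, U_bb). Second derivatives: U_aa(-2)=1440, U_aa(-1)=-900, U_aa(2)=1440, U_aa(4)=-3600; U_bb(-3)=180, U_bb(-2)=-60, U_bb(-1)=60, U_bb(0)=-180.
Local maxima occur where both diagonal entries negative: (-1, -2), (-1, 0), (4, -2), (4, 0). Count: 4.

4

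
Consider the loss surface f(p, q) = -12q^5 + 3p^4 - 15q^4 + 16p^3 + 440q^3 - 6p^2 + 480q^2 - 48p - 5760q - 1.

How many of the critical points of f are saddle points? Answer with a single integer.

f separates as a function of p plus a function of q, so ∇f=0 decouples.
∂f/∂p = 12(p - 1)(p + 1)(p + 4) = 0 at p ∈ {-4, -1, 1}; ∂f/∂q = -60(q - 4)(q - 2)(q + 3)(q + 4) = 0 at q ∈ {-4, -3, 2, 4}.
The Hessian is diagonal: diag(f_pp, f_qq). Second derivatives: f_pp(-4)=180, f_pp(-1)=-72, f_pp(1)=120; f_qq(-4)=2880, f_qq(-3)=-2100, f_qq(2)=3600, f_qq(4)=-6720.
Saddle points occur where the two diagonal entries have opposite signs: (-4, -3), (-4, 4), (-1, -4), (-1, 2), (1, -3), (1, 4). Count: 6.

6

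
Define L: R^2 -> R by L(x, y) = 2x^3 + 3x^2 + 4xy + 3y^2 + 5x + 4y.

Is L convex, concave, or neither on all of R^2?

The term 2x^3 is cubic, so the Hessian is not constant.
∂²L/∂x² = 12x + 6, which takes both signs as x varies (negative for sufficiently negative x). A diagonal entry of the Hessian changing sign means the Hessian is neither positive- nor negative-semidefinite on all of R^2.

neither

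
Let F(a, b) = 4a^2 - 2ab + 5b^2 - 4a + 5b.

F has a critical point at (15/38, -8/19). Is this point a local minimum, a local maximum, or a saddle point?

The Hessian of F is constant: H = [[8, -2], [-2, 10]].
det(H) = 8·10 − (-2)² = 76.
det(H) > 0 and tr(H) = 18 > 0, so H is positive definite and the point is a local minimum.

local minimum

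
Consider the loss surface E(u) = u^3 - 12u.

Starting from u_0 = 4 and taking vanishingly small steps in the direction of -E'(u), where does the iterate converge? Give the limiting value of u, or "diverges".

2

E'(u) = 3(u - 2)(u + 2), so E'(4) = 36.
Gradient descent moves in the -E' direction, i.e. u is decreasing.
The nearest critical point in that direction is u = 2, where E'' = 12 > 0 (a local minimum). The iterate converges there.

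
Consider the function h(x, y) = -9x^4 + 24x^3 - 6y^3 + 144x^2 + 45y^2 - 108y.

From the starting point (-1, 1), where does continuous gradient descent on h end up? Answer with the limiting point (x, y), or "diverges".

h is separable, so gradient descent decouples: x follows -∂h/∂x, y follows -∂h/∂y.
∂h/∂x = -36x(x - 4)(x + 2); at x=-1 this is -180, so x increases.
∂h/∂y = -18(y - 3)(y - 2); at y=1 this is -36, so y increases.
x converges to its nearest critical value 0 (a local min of the x-part); y converges to 2. The iterate converges to (0, 2).

(0, 2)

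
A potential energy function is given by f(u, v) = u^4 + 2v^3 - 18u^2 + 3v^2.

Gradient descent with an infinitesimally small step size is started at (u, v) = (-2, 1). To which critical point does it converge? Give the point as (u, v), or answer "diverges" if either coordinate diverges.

f is separable, so gradient descent decouples: u follows -∂f/∂u, v follows -∂f/∂v.
∂f/∂u = 4u(u - 3)(u + 3); at u=-2 this is 40, so u decreases.
∂f/∂v = 6v(v + 1); at v=1 this is 12, so v decreases.
u converges to its nearest critical value -3 (a local min of the u-part); v converges to 0. The iterate converges to (-3, 0).

(-3, 0)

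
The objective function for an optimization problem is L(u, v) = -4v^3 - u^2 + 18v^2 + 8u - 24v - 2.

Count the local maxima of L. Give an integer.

1

L separates as a function of u plus a function of v, so ∇L=0 decouples.
∂L/∂u = -2(u - 4) = 0 at u ∈ {4}; ∂L/∂v = -12(v - 2)(v - 1) = 0 at v ∈ {1, 2}.
The Hessian is diagonal: diag(L_uu, L_vv). Second derivatives: L_uu(4)=-2; L_vv(1)=12, L_vv(2)=-12.
Local maxima occur where both diagonal entries negative: (4, 2). Count: 1.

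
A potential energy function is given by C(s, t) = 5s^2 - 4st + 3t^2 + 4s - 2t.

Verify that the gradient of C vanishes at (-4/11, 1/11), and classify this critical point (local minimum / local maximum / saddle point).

∇C = (10s - 4t + 4, -4s + 6t - 2); substituting (-4/11, 1/11) gives ∇C = (0, 0), so (-4/11, 1/11) is indeed a critical point.
The Hessian of C is constant: H = [[10, -4], [-4, 6]].
det(H) = 10·6 − (-4)² = 44.
det(H) > 0 and tr(H) = 16 > 0, so H is positive definite and the point is a local minimum.

local minimum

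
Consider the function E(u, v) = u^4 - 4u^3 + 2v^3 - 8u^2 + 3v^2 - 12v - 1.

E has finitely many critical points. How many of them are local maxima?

E separates as a function of u plus a function of v, so ∇E=0 decouples.
∂E/∂u = 4u(u - 4)(u + 1) = 0 at u ∈ {-1, 0, 4}; ∂E/∂v = 6(v - 1)(v + 2) = 0 at v ∈ {-2, 1}.
The Hessian is diagonal: diag(E_uu, E_vv). Second derivatives: E_uu(-1)=20, E_uu(0)=-16, E_uu(4)=80; E_vv(-2)=-18, E_vv(1)=18.
Local maxima occur where both diagonal entries negative: (0, -2). Count: 1.

1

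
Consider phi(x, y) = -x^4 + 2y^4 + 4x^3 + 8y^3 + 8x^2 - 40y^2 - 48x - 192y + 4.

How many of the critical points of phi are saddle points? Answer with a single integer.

5

phi separates as a function of x plus a function of y, so ∇phi=0 decouples.
∂phi/∂x = -4(x - 3)(x - 2)(x + 2) = 0 at x ∈ {-2, 2, 3}; ∂phi/∂y = 8(y - 3)(y + 2)(y + 4) = 0 at y ∈ {-4, -2, 3}.
The Hessian is diagonal: diag(phi_xx, phi_yy). Second derivatives: phi_xx(-2)=-80, phi_xx(2)=16, phi_xx(3)=-20; phi_yy(-4)=112, phi_yy(-2)=-80, phi_yy(3)=280.
Saddle points occur where the two diagonal entries have opposite signs: (-2, -4), (-2, 3), (2, -2), (3, -4), (3, 3). Count: 5.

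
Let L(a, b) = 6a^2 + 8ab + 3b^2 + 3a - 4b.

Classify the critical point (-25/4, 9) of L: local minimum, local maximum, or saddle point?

local minimum

The Hessian of L is constant: H = [[12, 8], [8, 6]].
det(H) = 12·6 − 8² = 8.
det(H) > 0 and tr(H) = 18 > 0, so H is positive definite and the point is a local minimum.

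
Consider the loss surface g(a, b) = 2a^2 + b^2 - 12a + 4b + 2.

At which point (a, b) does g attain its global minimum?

(3, -2)

g(a,b) separates as P(a) + Q(b) + 2, so its minimum is min P + min Q + 2.
P'(a) = 4a - 12 vanishes at a ∈ {3}; Q'(b) = 2b + 4 vanishes at b ∈ {-2}.
Local minima of P (where P''>0): P(3)=-18. Local minima of Q: Q(-2)=-4.
So the global minimum of g is P(3) + Q(-2) + 2 = -18 − 4 + 2 = -20, attained at (3, -2).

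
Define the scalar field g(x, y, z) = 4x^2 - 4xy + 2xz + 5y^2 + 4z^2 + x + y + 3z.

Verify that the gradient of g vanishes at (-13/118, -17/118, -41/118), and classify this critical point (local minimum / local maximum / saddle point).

∇g = (8x - 4y + 2z + 1, -4x + 10y + 1, 2x + 8z + 3); substituting (-13/118, -17/118, -41/118) gives ∇g = (0, 0, 0), so (-13/118, -17/118, -41/118) is indeed a critical point.
The Hessian is constant: H = [[8, -4, 2], [-4, 10, 0], [2, 0, 8]].
Leading principal minors: Δ₁ = 8, Δ₂ = 64, Δ₃ = 472.
All leading minors are positive, so H is positive definite: a local minimum.

local minimum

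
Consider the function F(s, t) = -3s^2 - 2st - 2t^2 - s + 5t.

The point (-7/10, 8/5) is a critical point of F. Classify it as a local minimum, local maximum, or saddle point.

local maximum

The Hessian of F is constant: H = [[-6, -2], [-2, -4]].
det(H) = (-6)·(-4) − (-2)² = 20.
det(H) > 0 and tr(H) = -10 < 0, so H is negative definite and the point is a local maximum.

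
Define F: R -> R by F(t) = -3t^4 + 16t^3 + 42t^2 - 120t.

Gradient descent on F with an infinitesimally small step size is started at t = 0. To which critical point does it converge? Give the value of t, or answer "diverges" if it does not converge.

F'(t) = -12(t - 5)(t - 1)(t + 2), so F'(0) = -120.
Gradient descent moves in the -F' direction, i.e. t is increasing.
The nearest critical point in that direction is t = 1, where F'' = 144 > 0 (a local minimum). The iterate converges there.

1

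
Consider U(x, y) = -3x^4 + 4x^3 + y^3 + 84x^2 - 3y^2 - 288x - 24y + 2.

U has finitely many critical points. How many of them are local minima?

1

U separates as a function of x plus a function of y, so ∇U=0 decouples.
∂U/∂x = -12(x - 3)(x - 2)(x + 4) = 0 at x ∈ {-4, 2, 3}; ∂U/∂y = 3(y - 4)(y + 2) = 0 at y ∈ {-2, 4}.
The Hessian is diagonal: diag(U_xx, U_yy). Second derivatives: U_xx(-4)=-504, U_xx(2)=72, U_xx(3)=-84; U_yy(-2)=-18, U_yy(4)=18.
Local minima occur where both diagonal entries positive: (2, 4). Count: 1.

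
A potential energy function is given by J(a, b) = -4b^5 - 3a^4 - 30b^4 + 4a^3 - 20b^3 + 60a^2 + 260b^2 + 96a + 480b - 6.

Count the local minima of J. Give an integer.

J separates as a function of a plus a function of b, so ∇J=0 decouples.
∂J/∂a = -12(a - 4)(a + 1)(a + 2) = 0 at a ∈ {-2, -1, 4}; ∂J/∂b = -20(b - 2)(b + 1)(b + 3)(b + 4) = 0 at b ∈ {-4, -3, -1, 2}.
The Hessian is diagonal: diag(J_aa, J_bb). Second derivatives: J_aa(-2)=-72, J_aa(-1)=60, J_aa(4)=-360; J_bb(-4)=360, J_bb(-3)=-200, J_bb(-1)=360, J_bb(2)=-1800.
Local minima occur where both diagonal entries positive: (-1, -4), (-1, -1). Count: 2.

2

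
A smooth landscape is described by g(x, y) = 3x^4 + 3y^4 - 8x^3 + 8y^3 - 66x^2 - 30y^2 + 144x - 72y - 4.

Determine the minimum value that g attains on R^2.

-723

g(x,y) separates as P(x) + Q(y) − 4, so its minimum is min P + min Q − 4.
P'(x) = 12(x - 4)(x - 1)(x + 3) vanishes at x ∈ {-3, 1, 4}; Q'(y) = 12(y - 2)(y + 1)(y + 3) vanishes at y ∈ {-3, -1, 2}.
Local minima of P (where P''>0): P(-3)=-567, P(4)=-224. Local minima of Q: Q(-3)=-27, Q(2)=-152.
So the global minimum of g is P(-3) + Q(2) − 4 = -567 − 152 − 4 = -723, attained at (-3, 2).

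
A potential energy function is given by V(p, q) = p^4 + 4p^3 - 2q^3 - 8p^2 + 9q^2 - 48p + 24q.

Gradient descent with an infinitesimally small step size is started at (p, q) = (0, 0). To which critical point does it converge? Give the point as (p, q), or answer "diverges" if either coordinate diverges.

V is separable, so gradient descent decouples: p follows -∂V/∂p, q follows -∂V/∂q.
∂V/∂p = 4(p - 2)(p + 2)(p + 3); at p=0 this is -48, so p increases.
∂V/∂q = -6(q - 4)(q + 1); at q=0 this is 24, so q decreases.
p converges to its nearest critical value 2 (a local min of the p-part); q converges to -1. The iterate converges to (2, -1).

(2, -1)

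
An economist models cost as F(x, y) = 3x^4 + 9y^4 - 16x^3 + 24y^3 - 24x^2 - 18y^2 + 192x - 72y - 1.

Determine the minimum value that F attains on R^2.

F(x,y) separates as P(x) + Q(y) − 1, so its minimum is min P + min Q − 1.
P'(x) = 12(x - 4)(x - 2)(x + 2) vanishes at x ∈ {-2, 2, 4}; Q'(y) = 36(y - 1)(y + 1)(y + 2) vanishes at y ∈ {-2, -1, 1}.
Local minima of P (where P''>0): P(-2)=-304, P(4)=128. Local minima of Q: Q(-2)=24, Q(1)=-57.
So the global minimum of F is P(-2) + Q(1) − 1 = -304 − 57 − 1 = -362, attained at (-2, 1).

-362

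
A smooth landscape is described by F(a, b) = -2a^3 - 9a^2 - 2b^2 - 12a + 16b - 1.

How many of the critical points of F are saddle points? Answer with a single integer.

F separates as a function of a plus a function of b, so ∇F=0 decouples.
∂F/∂a = -6(a + 1)(a + 2) = 0 at a ∈ {-2, -1}; ∂F/∂b = -4(b - 4) = 0 at b ∈ {4}.
The Hessian is diagonal: diag(F_aa, F_bb). Second derivatives: F_aa(-2)=6, F_aa(-1)=-6; F_bb(4)=-4.
Saddle points occur where the two diagonal entries have opposite signs: (-2, 4). Count: 1.

1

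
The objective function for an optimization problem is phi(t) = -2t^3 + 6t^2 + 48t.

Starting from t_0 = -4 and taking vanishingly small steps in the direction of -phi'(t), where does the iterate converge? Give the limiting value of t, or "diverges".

-2

phi'(t) = -6(t - 4)(t + 2), so phi'(-4) = -96.
Gradient descent moves in the -phi' direction, i.e. t is increasing.
The nearest critical point in that direction is t = -2, where phi'' = 36 > 0 (a local minimum). The iterate converges there.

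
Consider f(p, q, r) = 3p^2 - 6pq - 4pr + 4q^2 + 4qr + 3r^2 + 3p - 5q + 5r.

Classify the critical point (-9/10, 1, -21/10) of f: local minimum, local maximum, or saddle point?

local minimum

The Hessian is constant: H = [[6, -6, -4], [-6, 8, 4], [-4, 4, 6]].
Leading principal minors: Δ₁ = 6, Δ₂ = 12, Δ₃ = 40.
All leading minors are positive, so H is positive definite: a local minimum.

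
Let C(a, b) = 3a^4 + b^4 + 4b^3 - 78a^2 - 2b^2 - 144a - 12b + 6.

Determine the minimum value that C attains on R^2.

-1059

C(a,b) separates as P(a) + Q(b) + 6, so its minimum is min P + min Q + 6.
P'(a) = 12(a - 4)(a + 1)(a + 3) vanishes at a ∈ {-3, -1, 4}; Q'(b) = 4(b - 1)(b + 1)(b + 3) vanishes at b ∈ {-3, -1, 1}.
Local minima of P (where P''>0): P(-3)=-27, P(4)=-1056. Local minima of Q: Q(-3)=-9, Q(1)=-9.
So the global minimum of C is P(4) + Q(-3) + 6 = -1056 − 9 + 6 = -1059, attained at (4, -3).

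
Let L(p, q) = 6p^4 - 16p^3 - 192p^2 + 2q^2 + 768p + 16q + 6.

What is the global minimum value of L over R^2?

-3610

L(p,q) separates as A(p) + B(q) + 6, so its minimum is min A + min B + 6.
A'(p) = 24(p - 4)(p - 2)(p + 4) vanishes at p ∈ {-4, 2, 4}; B'(q) = 4q + 16 vanishes at q ∈ {-4}.
Local minima of A (where A''>0): A(-4)=-3584, A(4)=512. Local minima of B: B(-4)=-32.
So the global minimum of L is A(-4) + B(-4) + 6 = -3584 − 32 + 6 = -3610, attained at (-4, -4).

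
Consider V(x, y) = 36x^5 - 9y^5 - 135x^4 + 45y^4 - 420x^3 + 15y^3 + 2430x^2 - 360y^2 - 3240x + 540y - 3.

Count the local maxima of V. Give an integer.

4

V separates as a function of x plus a function of y, so ∇V=0 decouples.
∂V/∂x = 180(x - 3)(x - 2)(x - 1)(x + 3) = 0 at x ∈ {-3, 1, 2, 3}; ∂V/∂y = -45(y - 3)(y - 2)(y - 1)(y + 2) = 0 at y ∈ {-2, 1, 2, 3}.
The Hessian is diagonal: diag(V_xx, V_yy). Second derivatives: V_xx(-3)=-21600, V_xx(1)=1440, V_xx(2)=-900, V_xx(3)=2160; V_yy(-2)=2700, V_yy(1)=-270, V_yy(2)=180, V_yy(3)=-450.
Local maxima occur where both diagonal entries negative: (-3, 1), (-3, 3), (2, 1), (2, 3). Count: 4.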